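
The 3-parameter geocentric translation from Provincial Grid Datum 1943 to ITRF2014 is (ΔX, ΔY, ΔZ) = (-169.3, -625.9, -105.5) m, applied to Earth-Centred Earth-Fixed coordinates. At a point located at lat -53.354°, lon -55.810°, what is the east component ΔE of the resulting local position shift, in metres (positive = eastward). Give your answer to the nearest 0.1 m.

ΔE = -491.8 m

The local east axis at (φ, λ) is (−sin λ, cos λ, 0), so ΔE = −sin(-55.810°)·(-169.3) + cos(-55.810°)·(-625.9) = -491.76 m.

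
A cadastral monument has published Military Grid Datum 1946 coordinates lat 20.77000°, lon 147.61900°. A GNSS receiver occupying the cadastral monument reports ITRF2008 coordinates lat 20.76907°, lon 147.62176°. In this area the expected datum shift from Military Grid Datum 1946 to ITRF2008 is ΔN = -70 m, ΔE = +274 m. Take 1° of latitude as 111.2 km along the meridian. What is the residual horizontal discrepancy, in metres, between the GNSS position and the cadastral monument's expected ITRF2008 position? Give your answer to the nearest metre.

36 m

Observed coordinate differences: Δφ = -0.00093°, Δλ = +0.00276°.
Converting to metres (1° lat = 111200 m, cos φ = 0.935011): observed ΔN = -103.4 m, observed ΔE = 287.0 m.
Subtracting the expected shift leaves a residual of -103.4 − (-70) = -33.4 m north and 287.0 − (274) = 13.0 m east.
Residual distance = √((-33.4)² + 13.0²) = 35.8 m.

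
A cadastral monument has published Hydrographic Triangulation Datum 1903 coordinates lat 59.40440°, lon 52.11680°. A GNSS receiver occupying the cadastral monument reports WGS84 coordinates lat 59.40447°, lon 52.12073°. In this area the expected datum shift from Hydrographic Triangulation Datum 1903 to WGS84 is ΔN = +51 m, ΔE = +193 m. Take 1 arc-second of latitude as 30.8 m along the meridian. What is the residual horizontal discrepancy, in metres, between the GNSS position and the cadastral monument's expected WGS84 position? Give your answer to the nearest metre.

Observed coordinate differences: Δφ = +0.00007°, Δλ = +0.00393°.
Converting to metres (1° lat = 110880 m, cos φ = 0.508975): observed ΔN = 7.8 m, observed ΔE = 221.8 m.
Subtracting the expected shift leaves a residual of 7.8 − (51) = -43.2 m north and 221.8 − (193) = 28.8 m east.
Residual distance = √((-43.2)² + 28.8²) = 51.9 m.

52 m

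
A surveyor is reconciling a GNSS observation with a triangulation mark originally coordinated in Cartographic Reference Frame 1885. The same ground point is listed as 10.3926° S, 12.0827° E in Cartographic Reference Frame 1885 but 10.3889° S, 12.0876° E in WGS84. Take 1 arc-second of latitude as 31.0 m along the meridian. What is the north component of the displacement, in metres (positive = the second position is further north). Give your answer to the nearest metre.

Δφ = -10.3889° − -10.3926° = +0.0037°; Δλ = 12.0876° − 12.0827° = +0.0049°.
1° of latitude = 3600 × 31.00 = 111600 m.
ΔN = Δφ × 111600 = 412.9 m; ΔE = Δλ × 111600 × cos(-10.3926°) = +0.0049 × 111600 × 0.983595 = 537.9 m.

ΔN = 413 m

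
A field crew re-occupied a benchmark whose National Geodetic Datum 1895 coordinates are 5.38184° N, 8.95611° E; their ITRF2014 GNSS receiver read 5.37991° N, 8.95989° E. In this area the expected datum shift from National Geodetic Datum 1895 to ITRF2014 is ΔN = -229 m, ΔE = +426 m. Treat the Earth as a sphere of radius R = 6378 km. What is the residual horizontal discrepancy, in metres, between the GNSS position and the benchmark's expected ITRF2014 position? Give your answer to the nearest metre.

16 m

Observed coordinate differences: Δφ = -0.00193°, Δλ = +0.00378°.
Converting to metres (1° lat = 111317 m, cos φ = 0.995592): observed ΔN = -214.8 m, observed ΔE = 418.9 m.
Subtracting the expected shift leaves a residual of -214.8 − (-229) = 14.2 m north and 418.9 − (426) = -7.1 m east.
Residual distance = √(14.2² + (-7.1)²) = 15.8 m.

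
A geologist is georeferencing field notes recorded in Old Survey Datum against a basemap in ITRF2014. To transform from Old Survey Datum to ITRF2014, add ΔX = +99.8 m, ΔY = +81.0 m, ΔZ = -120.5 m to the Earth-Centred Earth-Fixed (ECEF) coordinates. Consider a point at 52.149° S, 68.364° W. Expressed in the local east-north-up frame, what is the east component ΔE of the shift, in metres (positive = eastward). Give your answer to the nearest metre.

At φ = -52.149°, λ = -68.364°: sin φ = -0.789609, cos φ = 0.613610, sin λ = -0.929545, cos λ = 0.368709.
ΔE = −sin λ·ΔX + cos λ·ΔY = −(-0.929545)·(99.8) + (0.368709)·(81.0) = 122.63 m.

ΔE = 123 m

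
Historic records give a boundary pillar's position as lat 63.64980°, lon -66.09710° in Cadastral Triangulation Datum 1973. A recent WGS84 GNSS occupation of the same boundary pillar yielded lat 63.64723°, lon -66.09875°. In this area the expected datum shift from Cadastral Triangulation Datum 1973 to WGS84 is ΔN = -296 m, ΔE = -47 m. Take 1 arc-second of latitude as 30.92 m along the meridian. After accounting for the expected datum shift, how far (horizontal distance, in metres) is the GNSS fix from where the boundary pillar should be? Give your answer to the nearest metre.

36 m

Observed coordinate differences: Δφ = -0.00257°, Δλ = -0.00165°.
Converting to metres (1° lat = 111312 m, cos φ = 0.443856): observed ΔN = -286.1 m, observed ΔE = -81.5 m.
Subtracting the expected shift leaves a residual of -286.1 − (-296) = 9.9 m north and -81.5 − (-47) = -34.5 m east.
Residual distance = √(9.9² + (-34.5)²) = 35.9 m.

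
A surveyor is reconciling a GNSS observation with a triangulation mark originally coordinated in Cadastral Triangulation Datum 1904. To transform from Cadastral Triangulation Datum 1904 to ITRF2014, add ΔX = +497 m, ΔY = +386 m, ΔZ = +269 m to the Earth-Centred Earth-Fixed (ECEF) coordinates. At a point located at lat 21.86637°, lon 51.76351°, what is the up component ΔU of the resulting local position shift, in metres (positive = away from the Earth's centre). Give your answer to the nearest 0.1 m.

ΔU = 667.0 m

At φ = 21.86637°, λ = 51.76351°: sin φ = 0.372443, cos φ = 0.928055, sin λ = 0.785463, cos λ = 0.618909.
ΔU = cos φ cos λ·ΔX + cos φ sin λ·ΔY + sin φ·ΔZ = (0.928055)(0.618909)(497) + (0.928055)(0.785463)(386) + (0.372443)(269) = 667.03 m.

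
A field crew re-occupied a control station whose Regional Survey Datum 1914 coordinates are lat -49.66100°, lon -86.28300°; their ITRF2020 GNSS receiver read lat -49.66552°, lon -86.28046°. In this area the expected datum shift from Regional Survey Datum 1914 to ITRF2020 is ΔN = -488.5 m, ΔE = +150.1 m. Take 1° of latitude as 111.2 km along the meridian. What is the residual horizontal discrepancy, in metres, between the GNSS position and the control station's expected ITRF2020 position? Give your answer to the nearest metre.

Observed coordinate differences: Δφ = -0.00452°, Δλ = +0.00254°.
Converting to metres (1° lat = 111200 m, cos φ = 0.647309): observed ΔN = -502.6 m, observed ΔE = 182.8 m.
Subtracting the expected shift leaves a residual of -502.6 − (-488.5) = -14.1 m north and 182.8 − (150.1) = 32.7 m east.
Residual distance = √((-14.1)² + 32.7²) = 35.6 m.

36 m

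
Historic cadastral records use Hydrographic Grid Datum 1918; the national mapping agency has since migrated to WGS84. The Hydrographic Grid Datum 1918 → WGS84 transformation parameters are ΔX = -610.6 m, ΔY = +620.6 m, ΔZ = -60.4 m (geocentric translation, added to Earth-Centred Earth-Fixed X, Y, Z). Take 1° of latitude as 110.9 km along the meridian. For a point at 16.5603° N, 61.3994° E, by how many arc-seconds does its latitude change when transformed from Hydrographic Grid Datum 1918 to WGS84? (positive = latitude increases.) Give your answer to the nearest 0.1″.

sin φ = 0.285024, cos φ = 0.958520, sin λ = 0.877978, cos λ = 0.478701.
North component: ΔN = −sin φ cos λ·ΔX − sin φ sin λ·ΔY + cos φ·ΔZ = −(0.285024)(0.478701)(-610.6) − (0.285024)(0.877978)(620.6) + (0.958520)(-60.4) = -129.89 m.
1° of latitude spans 110900 m, so Δφ = -129.89 / 110900 × 3600 = -4.216″.

Δφ = -4.2″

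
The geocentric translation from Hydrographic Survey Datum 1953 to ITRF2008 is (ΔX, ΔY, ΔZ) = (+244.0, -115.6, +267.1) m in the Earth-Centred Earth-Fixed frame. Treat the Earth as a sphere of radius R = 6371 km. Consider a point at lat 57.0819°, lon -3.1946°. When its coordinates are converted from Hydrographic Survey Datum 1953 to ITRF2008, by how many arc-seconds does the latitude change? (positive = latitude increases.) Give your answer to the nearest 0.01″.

Δφ = -2.10″

sin φ = 0.839448, cos φ = 0.543440, sin λ = -0.055727, cos λ = 0.998446.
North component: ΔN = −sin φ cos λ·ΔX − sin φ sin λ·ΔY + cos φ·ΔZ = −(0.839448)(0.998446)(244.0) − (0.839448)(-0.055727)(-115.6) + (0.543440)(267.1) = -64.76 m.
1° of latitude spans πR/180 = 111195 m, so Δφ = -64.76 / 111195 × 3600 = -2.097″.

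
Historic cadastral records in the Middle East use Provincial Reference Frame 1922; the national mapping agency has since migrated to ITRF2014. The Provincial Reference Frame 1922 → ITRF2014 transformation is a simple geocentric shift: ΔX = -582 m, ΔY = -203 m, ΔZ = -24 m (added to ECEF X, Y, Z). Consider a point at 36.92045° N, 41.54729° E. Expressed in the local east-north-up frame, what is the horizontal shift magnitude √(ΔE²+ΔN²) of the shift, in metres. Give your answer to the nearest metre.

The local east axis at (φ, λ) is (−sin λ, cos λ, 0), so ΔE = −sin(41.54729°)·(-582) + cos(41.54729°)·(-203) = 234.08 m.
The local north axis is (−sin φ cos λ, −sin φ sin λ, cos φ), giving ΔN = 261.652 + 80.877 − 19.187 = 323.34 m.
Horizontal magnitude = √(ΔE² + ΔN²) = √(234.08² + 323.34²) = 399.18 m.

399 m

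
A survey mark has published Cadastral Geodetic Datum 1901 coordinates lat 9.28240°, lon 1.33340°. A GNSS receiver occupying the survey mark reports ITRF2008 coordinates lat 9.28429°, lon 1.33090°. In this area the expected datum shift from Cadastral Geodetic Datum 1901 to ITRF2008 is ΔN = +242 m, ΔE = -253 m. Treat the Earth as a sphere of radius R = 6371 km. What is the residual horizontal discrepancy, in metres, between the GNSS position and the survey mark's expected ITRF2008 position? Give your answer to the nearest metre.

38 m

Observed coordinate differences: Δφ = +0.00189°, Δλ = -0.00250°.
Converting to metres (1° lat = 111195 m, cos φ = 0.986905): observed ΔN = 210.2 m, observed ΔE = -274.3 m.
Subtracting the expected shift leaves a residual of 210.2 − (242) = -31.8 m north and -274.3 − (-253) = -21.3 m east.
Residual distance = √((-31.8)² + (-21.3)²) = 38.3 m.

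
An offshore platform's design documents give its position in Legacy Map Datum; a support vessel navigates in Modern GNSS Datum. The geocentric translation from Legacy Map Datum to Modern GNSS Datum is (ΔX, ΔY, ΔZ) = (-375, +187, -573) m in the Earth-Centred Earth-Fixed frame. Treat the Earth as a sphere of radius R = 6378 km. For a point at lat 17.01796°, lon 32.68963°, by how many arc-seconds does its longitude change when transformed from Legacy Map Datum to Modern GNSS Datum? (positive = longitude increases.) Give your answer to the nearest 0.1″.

sin φ = 0.292671, cos φ = 0.956213, sin λ = 0.540088, cos λ = 0.841609.
East component: ΔE = −sin λ·ΔX + cos λ·ΔY = −(0.540088)(-375) + (0.841609)(187) = 359.91 m.
1° of latitude spans πR/180 = 111317 m; at latitude φ, 1° of longitude spans that × cos φ = 106442.9 m, so Δλ = 359.91 / 106442.9 × 3600 = 12.173″.

Δλ = 12.2″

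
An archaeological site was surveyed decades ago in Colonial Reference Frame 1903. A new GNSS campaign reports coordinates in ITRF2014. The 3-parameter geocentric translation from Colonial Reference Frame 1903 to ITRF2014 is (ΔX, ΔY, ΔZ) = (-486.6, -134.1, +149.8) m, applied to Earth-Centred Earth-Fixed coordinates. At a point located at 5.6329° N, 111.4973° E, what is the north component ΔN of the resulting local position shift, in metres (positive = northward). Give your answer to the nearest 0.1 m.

The local north axis is (−sin φ cos λ, −sin φ sin λ, cos φ), giving ΔN = -17.503 + 12.247 + 149.077 = 143.82 m.

ΔN = 143.8 m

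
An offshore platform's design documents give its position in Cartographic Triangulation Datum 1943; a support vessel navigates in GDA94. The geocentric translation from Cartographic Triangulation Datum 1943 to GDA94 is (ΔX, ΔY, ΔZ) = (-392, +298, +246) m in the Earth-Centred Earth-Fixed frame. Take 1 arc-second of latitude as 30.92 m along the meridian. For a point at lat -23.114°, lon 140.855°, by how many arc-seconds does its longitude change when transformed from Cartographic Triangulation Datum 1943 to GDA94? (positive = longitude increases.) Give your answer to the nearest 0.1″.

sin φ = -0.392562, cos φ = 0.919726, sin λ = 0.631285, cos λ = -0.775551.
East component: ΔE = −sin λ·ΔX + cos λ·ΔY = −(0.631285)(-392) + (-0.775551)(298) = 16.35 m.
1° of latitude spans 3600 × 30.92 = 111312 m; at latitude φ, 1° of longitude spans that × cos φ = 102376.5 m, so Δλ = 16.35 / 102376.5 × 3600 = 0.575″.

Δλ = 0.6″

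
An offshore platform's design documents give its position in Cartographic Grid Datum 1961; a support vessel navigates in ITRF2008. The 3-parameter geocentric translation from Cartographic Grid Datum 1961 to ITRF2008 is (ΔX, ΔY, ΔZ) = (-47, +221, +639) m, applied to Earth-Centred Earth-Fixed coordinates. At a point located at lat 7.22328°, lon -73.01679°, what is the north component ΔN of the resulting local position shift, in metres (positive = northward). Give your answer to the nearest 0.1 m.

At φ = 7.22328°, λ = -73.01679°: sin φ = 0.125736, cos φ = 0.992064, sin λ = -0.956390, cos λ = 0.292091.
ΔN = −sin φ cos λ·ΔX − sin φ sin λ·ΔY + cos φ·ΔZ = −(0.125736)(0.292091)(-47) − (0.125736)(-0.956390)(221) + (0.992064)(639) = 662.23 m.

ΔN = 662.2 m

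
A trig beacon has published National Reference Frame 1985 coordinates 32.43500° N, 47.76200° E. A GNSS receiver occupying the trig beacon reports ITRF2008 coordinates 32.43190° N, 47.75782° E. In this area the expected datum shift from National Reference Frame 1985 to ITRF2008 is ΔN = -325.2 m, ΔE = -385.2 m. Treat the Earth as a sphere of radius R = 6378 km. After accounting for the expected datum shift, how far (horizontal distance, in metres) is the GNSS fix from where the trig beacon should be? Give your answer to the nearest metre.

21 m

Observed coordinate differences: Δφ = -0.00310°, Δλ = -0.00418°.
Converting to metres (1° lat = 111317 m, cos φ = 0.844000): observed ΔN = -345.1 m, observed ΔE = -392.7 m.
Subtracting the expected shift leaves a residual of -345.1 − (-325.2) = -19.9 m north and -392.7 − (-385.2) = -7.5 m east.
Residual distance = √((-19.9)² + (-7.5)²) = 21.3 m.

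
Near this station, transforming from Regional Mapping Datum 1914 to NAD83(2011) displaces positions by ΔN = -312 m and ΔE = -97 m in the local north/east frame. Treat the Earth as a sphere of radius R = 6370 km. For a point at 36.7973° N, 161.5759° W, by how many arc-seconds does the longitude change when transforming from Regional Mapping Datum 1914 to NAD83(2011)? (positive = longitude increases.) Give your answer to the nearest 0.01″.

At latitude 36.7973°, cos φ = 0.800760.
One radian of longitude at latitude φ spans R cos φ, so Δλ = ΔE / (R cos φ) = -97.0 / (6370000 × 0.800760) = -1.9016e-05 rad = -3.922″.

Δλ = -3.92″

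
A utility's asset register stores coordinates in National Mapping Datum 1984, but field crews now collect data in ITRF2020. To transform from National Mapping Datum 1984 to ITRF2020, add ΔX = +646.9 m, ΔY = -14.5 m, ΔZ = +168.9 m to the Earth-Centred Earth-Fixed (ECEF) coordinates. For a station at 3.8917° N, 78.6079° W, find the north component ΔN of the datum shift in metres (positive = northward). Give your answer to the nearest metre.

ΔN = 159 m

At φ = 3.8917°, λ = -78.6079°: sin φ = 0.067871, cos φ = 0.997694, sin λ = -0.980298, cos λ = 0.197522.
ΔN = −sin φ cos λ·ΔX − sin φ sin λ·ΔY + cos φ·ΔZ = −(0.067871)(0.197522)(646.9) − (0.067871)(-0.980298)(-14.5) + (0.997694)(168.9) = 158.87 m.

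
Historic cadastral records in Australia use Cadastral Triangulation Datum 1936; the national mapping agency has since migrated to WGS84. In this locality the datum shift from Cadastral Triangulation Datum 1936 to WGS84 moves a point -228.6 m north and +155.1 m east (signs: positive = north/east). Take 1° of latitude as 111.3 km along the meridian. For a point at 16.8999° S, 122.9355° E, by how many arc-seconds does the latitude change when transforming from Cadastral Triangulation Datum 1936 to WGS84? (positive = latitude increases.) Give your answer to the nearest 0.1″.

Δφ = -7.4″

1° of latitude = 111.3 km, so Δφ = -228.6 / 111300 = -0.0020539° = -7.394″.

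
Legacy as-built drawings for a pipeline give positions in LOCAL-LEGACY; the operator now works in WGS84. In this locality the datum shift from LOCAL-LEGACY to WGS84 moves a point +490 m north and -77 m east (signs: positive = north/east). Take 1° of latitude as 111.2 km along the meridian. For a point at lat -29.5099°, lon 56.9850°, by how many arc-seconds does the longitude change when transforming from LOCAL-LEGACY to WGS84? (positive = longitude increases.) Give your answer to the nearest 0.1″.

Δλ = -2.9″

At latitude -29.5099°, cos φ = 0.870271.
1° of longitude at this latitude = 111.2 × cos φ = 96.77 km, so Δλ = -77.0 / 96774.1 = -0.0007957° = -2.864″.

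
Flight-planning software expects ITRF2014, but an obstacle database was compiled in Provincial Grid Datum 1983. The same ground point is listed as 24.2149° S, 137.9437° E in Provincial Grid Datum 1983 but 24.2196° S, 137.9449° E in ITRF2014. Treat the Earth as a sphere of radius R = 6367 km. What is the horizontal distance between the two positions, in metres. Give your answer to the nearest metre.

536 m

Δφ = -24.2196° − -24.2149° = -0.0047°; Δλ = 137.9449° − 137.9437° = +0.0012°.
1° along a meridian = πR/180 = 111125 m.
ΔN = Δφ × 111125 = -522.3 m; ΔE = Δλ × 111125 × cos(-24.2149°) = +0.0012 × 111125 × 0.912013 = 121.6 m.
Distance = √(ΔE² + ΔN²) = √(121.6² + (-522.3)²) = 536.3 m.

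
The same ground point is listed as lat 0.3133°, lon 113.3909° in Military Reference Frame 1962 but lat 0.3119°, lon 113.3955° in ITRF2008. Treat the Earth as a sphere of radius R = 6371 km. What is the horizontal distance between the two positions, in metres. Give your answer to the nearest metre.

Δφ = 0.3119° − 0.3133° = -0.0014°; Δλ = 113.3955° − 113.3909° = +0.0046°.
1° along a meridian = πR/180 = 111195 m.
ΔN = Δφ × 111195 = -155.7 m; ΔE = Δλ × 111195 × cos(0.3133°) = +0.0046 × 111195 × 0.999985 = 511.5 m.
Distance = √(ΔE² + ΔN²) = √(511.5² + (-155.7)²) = 534.7 m.

535 m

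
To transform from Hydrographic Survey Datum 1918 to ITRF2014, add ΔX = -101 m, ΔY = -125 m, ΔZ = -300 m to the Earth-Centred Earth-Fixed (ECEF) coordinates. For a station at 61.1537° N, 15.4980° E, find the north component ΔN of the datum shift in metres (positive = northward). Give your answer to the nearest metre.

The local north axis is (−sin φ cos λ, −sin φ sin λ, cos φ), giving ΔN = 85.251 + 29.256 − 144.738 = -30.23 m.

ΔN = -30 m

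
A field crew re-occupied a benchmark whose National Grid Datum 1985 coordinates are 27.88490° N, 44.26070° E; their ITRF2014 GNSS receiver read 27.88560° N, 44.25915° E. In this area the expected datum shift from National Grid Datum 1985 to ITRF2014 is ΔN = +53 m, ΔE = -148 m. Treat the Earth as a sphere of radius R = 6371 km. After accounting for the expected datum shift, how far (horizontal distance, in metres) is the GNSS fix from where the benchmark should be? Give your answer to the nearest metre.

Observed coordinate differences: Δφ = +0.00070°, Δλ = -0.00155°.
Converting to metres (1° lat = 111195 m, cos φ = 0.883889): observed ΔN = 77.8 m, observed ΔE = -152.3 m.
Subtracting the expected shift leaves a residual of 77.8 − (53) = 24.8 m north and -152.3 − (-148) = -4.3 m east.
Residual distance = √(24.8² + (-4.3)²) = 25.2 m.

25 m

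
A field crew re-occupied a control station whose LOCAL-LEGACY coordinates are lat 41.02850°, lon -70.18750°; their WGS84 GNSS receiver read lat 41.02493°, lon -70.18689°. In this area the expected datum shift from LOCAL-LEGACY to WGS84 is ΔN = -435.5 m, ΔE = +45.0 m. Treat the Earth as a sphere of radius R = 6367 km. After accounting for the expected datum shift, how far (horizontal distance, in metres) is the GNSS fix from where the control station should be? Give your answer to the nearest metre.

39 m

Observed coordinate differences: Δφ = -0.00357°, Δλ = +0.00061°.
Converting to metres (1° lat = 111125 m, cos φ = 0.754383): observed ΔN = -396.7 m, observed ΔE = 51.1 m.
Subtracting the expected shift leaves a residual of -396.7 − (-435.5) = 38.8 m north and 51.1 − (45.0) = 6.1 m east.
Residual distance = √(38.8² + 6.1²) = 39.3 m.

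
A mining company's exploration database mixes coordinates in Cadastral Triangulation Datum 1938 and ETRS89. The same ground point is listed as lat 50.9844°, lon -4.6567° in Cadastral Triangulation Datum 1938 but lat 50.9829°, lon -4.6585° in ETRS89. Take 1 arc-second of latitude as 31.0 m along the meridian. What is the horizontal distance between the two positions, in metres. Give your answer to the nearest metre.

Δφ = 50.9829° − 50.9844° = -0.0015°; Δλ = -4.6585° − -4.6567° = -0.0018°.
1° of latitude = 3600 × 31.00 = 111600 m.
ΔN = Δφ × 111600 = -167.4 m; ΔE = Δλ × 111600 × cos(50.9844°) = -0.0018 × 111600 × 0.629532 = -126.5 m.
Distance = √(ΔE² + ΔN²) = √((-126.5)² + (-167.4)²) = 209.8 m.

210 m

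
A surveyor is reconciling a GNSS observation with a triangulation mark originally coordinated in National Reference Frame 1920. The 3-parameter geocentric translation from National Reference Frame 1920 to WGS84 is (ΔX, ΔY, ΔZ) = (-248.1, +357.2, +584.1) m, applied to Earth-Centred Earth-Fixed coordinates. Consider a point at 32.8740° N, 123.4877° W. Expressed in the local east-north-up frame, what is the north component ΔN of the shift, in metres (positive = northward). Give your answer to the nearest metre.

The local north axis is (−sin φ cos λ, −sin φ sin λ, cos φ), giving ΔN = -74.304 + 161.702 + 490.566 = 577.96 m.

ΔN = 578 m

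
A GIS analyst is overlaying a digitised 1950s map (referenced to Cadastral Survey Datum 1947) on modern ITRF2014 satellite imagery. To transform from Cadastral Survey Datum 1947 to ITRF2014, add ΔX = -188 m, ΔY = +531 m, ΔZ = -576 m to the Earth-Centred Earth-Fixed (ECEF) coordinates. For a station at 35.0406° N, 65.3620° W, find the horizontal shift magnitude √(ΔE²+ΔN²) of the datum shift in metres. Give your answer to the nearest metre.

At φ = 35.0406°, λ = -65.3620°: sin φ = 0.574157, cos φ = 0.818745, sin λ = -0.908960, cos λ = 0.416884.
ΔE = −sin λ·ΔX + cos λ·ΔY = −(-0.908960)·(-188) + (0.416884)·(531) = 50.48 m.
ΔN = −sin φ cos λ·ΔX − sin φ sin λ·ΔY + cos φ·ΔZ = −(0.574157)(0.416884)(-188) − (0.574157)(-0.908960)(531) + (0.818745)(-576) = -149.48 m.
Horizontal magnitude = √(ΔE² + ΔN²) = √(50.48² + (-149.48)²) = 157.77 m.

158 m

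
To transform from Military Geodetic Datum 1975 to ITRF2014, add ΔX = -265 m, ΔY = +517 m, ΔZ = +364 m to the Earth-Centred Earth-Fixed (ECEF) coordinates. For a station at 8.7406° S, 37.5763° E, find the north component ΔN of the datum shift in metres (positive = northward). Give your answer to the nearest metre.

The local north axis is (−sin φ cos λ, −sin φ sin λ, cos φ), giving ΔN = -31.915 + 47.910 + 359.773 = 375.77 m.

ΔN = 376 m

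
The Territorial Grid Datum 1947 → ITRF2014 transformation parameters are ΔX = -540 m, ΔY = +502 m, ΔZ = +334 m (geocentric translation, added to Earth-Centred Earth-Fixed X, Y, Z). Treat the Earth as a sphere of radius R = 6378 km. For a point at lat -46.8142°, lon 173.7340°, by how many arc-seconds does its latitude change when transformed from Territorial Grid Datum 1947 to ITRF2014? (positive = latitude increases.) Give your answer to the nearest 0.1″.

sin φ = -0.729138, cos φ = 0.684366, sin λ = 0.109144, cos λ = -0.994026.
North component: ΔN = −sin φ cos λ·ΔX − sin φ sin λ·ΔY + cos φ·ΔZ = −(-0.729138)(-0.994026)(-540) − (-0.729138)(0.109144)(502) + (0.684366)(334) = 659.91 m.
1° of latitude spans πR/180 = 111317 m, so Δφ = 659.91 / 111317 × 3600 = 21.342″.

Δφ = 21.3″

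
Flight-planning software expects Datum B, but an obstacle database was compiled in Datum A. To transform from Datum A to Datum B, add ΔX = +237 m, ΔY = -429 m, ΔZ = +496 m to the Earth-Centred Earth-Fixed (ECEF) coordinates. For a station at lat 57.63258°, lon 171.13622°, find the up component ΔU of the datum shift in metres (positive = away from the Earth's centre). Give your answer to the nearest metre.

The local up (radial) axis is (cos φ cos λ, cos φ sin λ, sin φ), giving ΔU = -125.362 − 35.388 + 418.938 = 258.19 m.

ΔU = 258 m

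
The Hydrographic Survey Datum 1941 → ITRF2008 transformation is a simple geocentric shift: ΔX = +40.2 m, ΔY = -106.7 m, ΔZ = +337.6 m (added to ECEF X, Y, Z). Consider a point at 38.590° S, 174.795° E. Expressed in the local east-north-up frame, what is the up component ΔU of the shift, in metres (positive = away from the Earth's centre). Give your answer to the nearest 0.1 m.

ΔU = -249.4 m

The local up (radial) axis is (cos φ cos λ, cos φ sin λ, sin φ), giving ΔU = -31.292 − 7.566 − 210.576 = -249.43 m.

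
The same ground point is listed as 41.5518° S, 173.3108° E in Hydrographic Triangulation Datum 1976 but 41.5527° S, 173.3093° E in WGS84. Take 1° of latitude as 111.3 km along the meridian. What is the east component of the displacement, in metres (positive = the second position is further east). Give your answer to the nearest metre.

Δφ = -41.5527° − -41.5518° = -0.0009°; Δλ = 173.3093° − 173.3108° = -0.0015°.
ΔN = Δφ × 111300 = -100.2 m; ΔE = Δλ × 111300 × cos(-41.5518°) = -0.0015 × 111300 × 0.748356 = -124.9 m.

ΔE = -125 m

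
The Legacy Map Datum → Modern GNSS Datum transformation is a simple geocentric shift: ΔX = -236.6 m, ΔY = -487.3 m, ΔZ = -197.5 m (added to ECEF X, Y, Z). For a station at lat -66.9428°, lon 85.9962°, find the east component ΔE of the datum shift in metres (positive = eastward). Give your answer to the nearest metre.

ΔE = 202 m

The local east axis at (φ, λ) is (−sin λ, cos λ, 0), so ΔE = −sin(85.9962°)·(-236.6) + cos(85.9962°)·(-487.3) = 202.00 m.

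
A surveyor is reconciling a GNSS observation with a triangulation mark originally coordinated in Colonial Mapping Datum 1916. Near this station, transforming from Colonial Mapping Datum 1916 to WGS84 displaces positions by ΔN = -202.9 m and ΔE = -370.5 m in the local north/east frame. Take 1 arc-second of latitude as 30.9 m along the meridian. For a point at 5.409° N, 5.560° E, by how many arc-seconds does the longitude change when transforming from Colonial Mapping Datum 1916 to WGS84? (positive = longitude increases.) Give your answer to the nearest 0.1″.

At latitude 5.409°, cos φ = 0.995547.
1″ of longitude at this latitude = 30.90 × cos φ = 30.7624 m, so Δλ = -370.5 / 30.7624 = -12.044″.

Δλ = -12.0″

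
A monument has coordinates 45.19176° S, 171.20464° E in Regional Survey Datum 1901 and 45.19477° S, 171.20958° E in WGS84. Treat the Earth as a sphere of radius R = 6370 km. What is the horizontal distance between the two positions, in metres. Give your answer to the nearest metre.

Δφ = -45.19477° − -45.19176° = -0.00301°; Δλ = 171.20958° − 171.20464° = +0.00494°.
1° along a meridian = πR/180 = 111177 m.
ΔN = Δφ × 111177 = -334.6 m; ΔE = Δλ × 111177 × cos(-45.19176°) = +0.00494 × 111177 × 0.704736 = 387.1 m.
Distance = √(ΔE² + ΔN²) = √(387.1² + (-334.6)²) = 511.7 m.

512 m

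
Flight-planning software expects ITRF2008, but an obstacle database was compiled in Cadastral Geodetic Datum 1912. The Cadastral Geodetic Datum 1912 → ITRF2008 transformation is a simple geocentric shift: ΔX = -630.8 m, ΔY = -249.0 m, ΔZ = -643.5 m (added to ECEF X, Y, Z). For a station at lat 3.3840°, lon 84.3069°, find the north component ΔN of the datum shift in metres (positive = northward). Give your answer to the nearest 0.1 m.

ΔN = -624.1 m

At φ = 3.3840°, λ = 84.3069°: sin φ = 0.059028, cos φ = 0.998256, sin λ = 0.995068, cos λ = 0.099200.
ΔN = −sin φ cos λ·ΔX − sin φ sin λ·ΔY + cos φ·ΔZ = −(0.059028)(0.099200)(-630.8) − (0.059028)(0.995068)(-249.0) + (0.998256)(-643.5) = -624.06 m.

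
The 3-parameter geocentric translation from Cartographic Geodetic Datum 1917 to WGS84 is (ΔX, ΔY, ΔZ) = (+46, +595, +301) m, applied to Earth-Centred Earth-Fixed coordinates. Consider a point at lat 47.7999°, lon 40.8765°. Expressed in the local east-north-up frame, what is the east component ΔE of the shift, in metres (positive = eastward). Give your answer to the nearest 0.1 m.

At φ = 47.7999°, λ = 40.8765°: sin φ = 0.740803, cos φ = 0.671722, sin λ = 0.654431, cos λ = 0.756122.
ΔE = −sin λ·ΔX + cos λ·ΔY = −(0.654431)·(46) + (0.756122)·(595) = 419.79 m.

ΔE = 419.8 m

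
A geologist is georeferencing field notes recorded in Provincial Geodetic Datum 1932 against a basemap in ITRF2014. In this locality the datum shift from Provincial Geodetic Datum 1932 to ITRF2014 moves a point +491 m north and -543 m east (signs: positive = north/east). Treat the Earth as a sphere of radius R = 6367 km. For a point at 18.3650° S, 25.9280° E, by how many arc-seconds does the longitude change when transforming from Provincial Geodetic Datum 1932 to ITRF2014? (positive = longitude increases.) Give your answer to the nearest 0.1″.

Δλ = -18.5″

At latitude -18.3650°, cos φ = 0.949069.
One radian of longitude at latitude φ spans R cos φ, so Δλ = ΔE / (R cos φ) = -543.0 / (6367000 × 0.949069) = -8.9860e-05 rad = -18.535″.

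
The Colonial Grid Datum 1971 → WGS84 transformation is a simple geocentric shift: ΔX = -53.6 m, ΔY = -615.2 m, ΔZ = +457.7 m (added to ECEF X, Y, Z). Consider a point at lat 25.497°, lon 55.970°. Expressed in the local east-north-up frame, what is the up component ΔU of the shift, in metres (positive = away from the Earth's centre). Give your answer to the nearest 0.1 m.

ΔU = -290.2 m

The local up (radial) axis is (cos φ cos λ, cos φ sin λ, sin φ), giving ΔU = -27.075 − 460.189 + 197.023 = -290.24 m.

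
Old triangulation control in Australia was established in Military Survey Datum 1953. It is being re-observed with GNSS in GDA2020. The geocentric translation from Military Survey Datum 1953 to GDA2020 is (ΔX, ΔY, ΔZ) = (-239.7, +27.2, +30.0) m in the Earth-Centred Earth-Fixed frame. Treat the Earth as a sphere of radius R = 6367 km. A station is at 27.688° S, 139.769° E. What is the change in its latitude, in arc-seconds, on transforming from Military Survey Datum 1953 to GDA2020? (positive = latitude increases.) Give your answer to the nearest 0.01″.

Δφ = 3.88″

sin φ = -0.464657, cos φ = 0.885491, sin λ = 0.645871, cos λ = -0.763447.
North component: ΔN = −sin φ cos λ·ΔX − sin φ sin λ·ΔY + cos φ·ΔZ = −(-0.464657)(-0.763447)(-239.7) − (-0.464657)(0.645871)(27.2) + (0.885491)(30.0) = 119.76 m.
1° of latitude spans πR/180 = 111125 m, so Δφ = 119.76 / 111125 × 3600 = 3.880″.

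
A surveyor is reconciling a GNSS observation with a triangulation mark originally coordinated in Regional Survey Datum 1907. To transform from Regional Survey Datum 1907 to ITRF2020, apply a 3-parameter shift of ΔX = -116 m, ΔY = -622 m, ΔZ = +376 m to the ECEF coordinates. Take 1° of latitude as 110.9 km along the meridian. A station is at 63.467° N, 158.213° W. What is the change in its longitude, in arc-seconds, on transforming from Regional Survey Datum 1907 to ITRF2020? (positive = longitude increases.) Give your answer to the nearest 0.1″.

sin φ = 0.894677, cos φ = 0.446713, sin λ = -0.371157, cos λ = -0.928570.
East component: ΔE = −sin λ·ΔX + cos λ·ΔY = −(-0.371157)(-116) + (-0.928570)(-622) = 534.52 m.
1° of latitude spans 110900 m; at latitude φ, 1° of longitude spans that × cos φ = 49540.5 m, so Δλ = 534.52 / 49540.5 × 3600 = 38.842″.

Δλ = 38.8″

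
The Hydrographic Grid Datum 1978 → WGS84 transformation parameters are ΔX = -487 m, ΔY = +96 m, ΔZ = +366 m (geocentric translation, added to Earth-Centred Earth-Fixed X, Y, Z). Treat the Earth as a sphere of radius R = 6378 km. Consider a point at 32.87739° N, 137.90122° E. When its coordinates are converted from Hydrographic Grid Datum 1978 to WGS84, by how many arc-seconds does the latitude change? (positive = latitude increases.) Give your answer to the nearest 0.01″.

sin φ = 0.542843, cos φ = 0.839834, sin λ = 0.670411, cos λ = -0.741990.
North component: ΔN = −sin φ cos λ·ΔX − sin φ sin λ·ΔY + cos φ·ΔZ = −(0.542843)(-0.741990)(-487) − (0.542843)(0.670411)(96) + (0.839834)(366) = 76.29 m.
1° of latitude spans πR/180 = 111317 m, so Δφ = 76.29 / 111317 × 3600 = 2.467″.

Δφ = 2.47″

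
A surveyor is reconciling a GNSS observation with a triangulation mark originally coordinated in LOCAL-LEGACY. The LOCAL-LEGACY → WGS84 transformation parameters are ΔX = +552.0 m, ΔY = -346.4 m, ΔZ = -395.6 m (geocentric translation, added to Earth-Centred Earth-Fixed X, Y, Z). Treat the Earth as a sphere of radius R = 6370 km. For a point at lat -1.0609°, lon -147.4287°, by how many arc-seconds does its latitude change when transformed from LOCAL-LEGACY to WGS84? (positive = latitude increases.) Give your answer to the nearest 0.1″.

Δφ = -13.0″

sin φ = -0.018515, cos φ = 0.999829, sin λ = -0.538349, cos λ = -0.842722.
North component: ΔN = −sin φ cos λ·ΔX − sin φ sin λ·ΔY + cos φ·ΔZ = −(-0.018515)(-0.842722)(552.0) − (-0.018515)(-0.538349)(-346.4) + (0.999829)(-395.6) = -400.69 m.
1° of latitude spans πR/180 = 111177 m, so Δφ = -400.69 / 111177 × 3600 = -12.975″.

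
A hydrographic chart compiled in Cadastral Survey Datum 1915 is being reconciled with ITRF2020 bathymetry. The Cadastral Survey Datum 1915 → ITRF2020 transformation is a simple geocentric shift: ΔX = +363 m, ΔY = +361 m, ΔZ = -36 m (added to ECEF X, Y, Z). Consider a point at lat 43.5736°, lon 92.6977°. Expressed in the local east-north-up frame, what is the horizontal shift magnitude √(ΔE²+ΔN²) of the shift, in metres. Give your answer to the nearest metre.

462 m

The local east axis at (φ, λ) is (−sin λ, cos λ, 0), so ΔE = −sin(92.6977°)·363 + cos(92.6977°)·361 = -379.59 m.
The local north axis is (−sin φ cos λ, −sin φ sin λ, cos φ), giving ΔN = 11.777 − 248.556 − 26.082 = -262.86 m.
Horizontal magnitude = √(ΔE² + ΔN²) = √((-379.59)² + (-262.86)²) = 461.72 m.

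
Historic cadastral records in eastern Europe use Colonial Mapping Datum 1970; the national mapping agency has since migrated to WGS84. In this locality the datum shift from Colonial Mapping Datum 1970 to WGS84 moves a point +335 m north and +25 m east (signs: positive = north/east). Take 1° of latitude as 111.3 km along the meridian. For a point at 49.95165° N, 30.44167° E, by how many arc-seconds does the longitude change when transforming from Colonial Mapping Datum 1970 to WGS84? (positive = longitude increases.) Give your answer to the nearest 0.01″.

At latitude 49.95165°, cos φ = 0.643434.
1° of longitude at this latitude = 111.3 × cos φ = 71.61 km, so Δλ = 25.0 / 71614.2 = 0.0003491° = 1.257″.

Δλ = 1.26″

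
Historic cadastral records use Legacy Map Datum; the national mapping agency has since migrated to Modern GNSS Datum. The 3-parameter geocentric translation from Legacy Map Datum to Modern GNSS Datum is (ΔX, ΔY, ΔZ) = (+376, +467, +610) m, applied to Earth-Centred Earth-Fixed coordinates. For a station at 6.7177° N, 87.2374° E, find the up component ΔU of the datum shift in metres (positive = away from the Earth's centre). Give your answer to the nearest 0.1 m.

ΔU = 552.6 m

The local up (radial) axis is (cos φ cos λ, cos φ sin λ, sin φ), giving ΔU = 17.998 + 463.255 + 71.356 = 552.61 m.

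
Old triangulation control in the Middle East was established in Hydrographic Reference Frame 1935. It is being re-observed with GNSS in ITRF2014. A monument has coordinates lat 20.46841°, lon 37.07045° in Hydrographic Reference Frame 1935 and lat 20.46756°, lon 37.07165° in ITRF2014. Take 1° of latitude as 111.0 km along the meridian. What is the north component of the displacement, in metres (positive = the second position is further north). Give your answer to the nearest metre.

ΔN = -94 m

Δφ = 20.46756° − 20.46841° = -0.00085°; Δλ = 37.07165° − 37.07045° = +0.00120°.
ΔN = Δφ × 111000 = -94.3 m; ΔE = Δλ × 111000 × cos(20.46841°) = +0.00120 × 111000 × 0.936865 = 124.8 m.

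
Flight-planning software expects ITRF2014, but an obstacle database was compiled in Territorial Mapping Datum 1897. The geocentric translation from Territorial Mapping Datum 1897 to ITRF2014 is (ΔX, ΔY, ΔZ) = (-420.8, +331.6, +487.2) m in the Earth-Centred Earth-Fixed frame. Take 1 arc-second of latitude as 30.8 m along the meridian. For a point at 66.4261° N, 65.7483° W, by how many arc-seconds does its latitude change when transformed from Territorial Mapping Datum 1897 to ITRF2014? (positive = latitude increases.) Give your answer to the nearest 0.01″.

sin φ = 0.916545, cos φ = 0.399932, sin λ = -0.911750, cos λ = 0.410746.
North component: ΔN = −sin φ cos λ·ΔX − sin φ sin λ·ΔY + cos φ·ΔZ = −(0.916545)(0.410746)(-420.8) − (0.916545)(-0.911750)(331.6) + (0.399932)(487.2) = 630.37 m.
1° of latitude spans 3600 × 30.80 = 110880 m, so Δφ = 630.37 / 110880 × 3600 = 20.467″.

Δφ = 20.47″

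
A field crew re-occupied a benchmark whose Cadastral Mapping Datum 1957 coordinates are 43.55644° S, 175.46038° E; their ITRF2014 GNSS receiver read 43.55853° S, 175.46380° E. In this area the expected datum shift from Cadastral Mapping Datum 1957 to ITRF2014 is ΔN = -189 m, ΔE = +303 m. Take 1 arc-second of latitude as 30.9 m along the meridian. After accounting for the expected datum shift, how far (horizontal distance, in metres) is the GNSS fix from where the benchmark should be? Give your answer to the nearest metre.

51 m

Observed coordinate differences: Δφ = -0.00209°, Δλ = +0.00342°.
Converting to metres (1° lat = 111240 m, cos φ = 0.724696): observed ΔN = -232.5 m, observed ΔE = 275.7 m.
Subtracting the expected shift leaves a residual of -232.5 − (-189) = -43.5 m north and 275.7 − (303) = -27.3 m east.
Residual distance = √((-43.5)² + (-27.3)²) = 51.3 m.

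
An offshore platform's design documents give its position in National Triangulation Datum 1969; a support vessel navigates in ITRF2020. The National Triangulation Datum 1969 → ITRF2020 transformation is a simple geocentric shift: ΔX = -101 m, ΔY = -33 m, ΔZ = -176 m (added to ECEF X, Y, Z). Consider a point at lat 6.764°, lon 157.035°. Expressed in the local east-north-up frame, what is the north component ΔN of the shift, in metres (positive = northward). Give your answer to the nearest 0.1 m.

At φ = 6.764°, λ = 157.035°: sin φ = 0.117780, cos φ = 0.993040, sin λ = 0.390169, cos λ = -0.920743.
ΔN = −sin φ cos λ·ΔX − sin φ sin λ·ΔY + cos φ·ΔZ = −(0.117780)(-0.920743)(-101) − (0.117780)(0.390169)(-33) + (0.993040)(-176) = -184.21 m.

ΔN = -184.2 m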